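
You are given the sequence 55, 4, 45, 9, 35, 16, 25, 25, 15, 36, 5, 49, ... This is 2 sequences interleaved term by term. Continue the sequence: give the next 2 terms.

Odd-indexed and even-indexed terms follow separate rules.
Track A = 55, 45, 35, 25, 15, 5: subtracting 10 each time.
Track B = 4, 9, 16, 25, 36, 49: perfect squares starting at 2².
Term 13 comes from track A (its 7th entry): -5.
The 14th slot belongs to track B; its 7th term is 64.

-5, 64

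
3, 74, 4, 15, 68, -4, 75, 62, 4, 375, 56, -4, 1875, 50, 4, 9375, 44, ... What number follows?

Split by position mod 3 into 3 tracks.
Stream A = 3, 15, 75, 375, 1875, 9375: a geometric progression (common ratio 5).
Stream B = 74, 68, 62, 56, 50, 44: arithmetic with common difference −6.
Stream C = 4, -4, 4, -4, 4: the oscillation 4·(−1)^(n+1).
Term 18 comes from stream C (its 6th entry): -4.

-4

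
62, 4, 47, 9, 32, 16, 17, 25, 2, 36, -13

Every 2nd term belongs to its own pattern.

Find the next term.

49

Split by position mod 2 into 2 tracks.
Subsequence A: 62, 47, 32, 17, 2, -13 — subtracting 15 each time.
Subsequence B: 4, 9, 16, 25, 36 — the squares 2², 3², 4², ….
Position 12 → subsequence B, term 6 = 49.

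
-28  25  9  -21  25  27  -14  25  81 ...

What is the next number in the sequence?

-7

The terms cycle through 3 interleaved subsequences.
Track A is -28, -21, -14, which is arithmetic with common difference +7.
Track B is 25, 25, 25, which is the constant sequence 25.
Track C is 9, 27, 81, which is powers 3^2, 3^3, 3^4, ….
The 10th slot belongs to track A; its 4th term is -7.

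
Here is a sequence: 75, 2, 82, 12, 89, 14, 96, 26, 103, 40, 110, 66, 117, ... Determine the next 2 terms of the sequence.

106, 124

Positions 1, 3, 5, … form one subsequence and positions 2, 4, 6, … form another.
Track A is 75, 82, 89, 96, 103, 110, 117, which is arithmetic with common difference +7.
Track B is 2, 12, 14, 26, 40, 66, which is Fibonacci-style (each term is the sum of the two before it).
Term 14 comes from track B (its 7th entry): 106.
Term 15 comes from track A (its 8th entry): 124.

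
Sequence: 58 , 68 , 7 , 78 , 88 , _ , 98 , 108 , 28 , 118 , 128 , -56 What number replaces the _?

Reading positions in blocks of 3 reveals the pattern AAB — 2 tracks woven together.
Track A: 58, 68, 78, 88, 98, 108, 118, 128 — adding 10 each time.
Track B: 7, ?, 28, -56 — geometric with ratio -2.
So the missing entry in track B is -14.

-14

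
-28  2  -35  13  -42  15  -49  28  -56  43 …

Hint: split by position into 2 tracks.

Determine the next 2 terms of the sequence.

The terms cycle through 2 interleaved subsequences.
Stream A = -28, -35, -42, -49, -56: arithmetic with common difference −7.
Stream B = 2, 13, 15, 28, 43: each term equals the sum of the previous two.
The 11th slot belongs to stream A; its 6th term is -63.
Position 12 → stream B, term 6 = 71.

-63, 71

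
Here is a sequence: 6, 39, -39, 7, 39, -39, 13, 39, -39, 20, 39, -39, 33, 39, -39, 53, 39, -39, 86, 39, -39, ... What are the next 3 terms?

Reading positions in blocks of 3 reveals the pattern ABB — 2 tracks woven together.
Track A: 6, 7, 13, 20, 33, 53, 86 — Fibonacci-style (each term is the sum of the two before it).
Track B: 39, -39, 39, -39, 39, -39, 39, -39, 39, -39, 39, -39, 39, -39 — the oscillation 39·(−1)^(n+1).
Term 22 comes from track A (its 8th entry): 139.
Position 23 falls in track B as its term 15, giving 39.
Position 24 falls in track B as its term 16, giving -39.

139, 39, -39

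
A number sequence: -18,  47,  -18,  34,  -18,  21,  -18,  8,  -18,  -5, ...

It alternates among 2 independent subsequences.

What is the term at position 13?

Split by position mod 2 into 2 tracks.
Stream A: -18, -18, -18, -18, -18 — always -18.
Stream B: 47, 34, 21, 8, -5 — arithmetic, step −13.
Position 13 falls in stream A as its term 7, giving -18.

-18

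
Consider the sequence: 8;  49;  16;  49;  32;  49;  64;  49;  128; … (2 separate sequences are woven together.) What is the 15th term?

Taking every 2nd term gives 2 separate tracks.
Track A = 8, 16, 32, 64, 128: successive powers of 2.
Track B = 49, 49, 49, 49: the constant sequence 49.
Position 15 falls in track A as its term 8, giving 1024.

1024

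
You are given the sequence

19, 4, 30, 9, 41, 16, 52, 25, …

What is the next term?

63

Positions 1, 3, 5, … form one subsequence and positions 2, 4, 6, … form another.
Stream A = 19, 30, 41, 52: arithmetic with common difference +11.
Stream B = 4, 9, 16, 25: the squares 2², 3², 4², ….
Position 9 → stream A, term 5 = 63.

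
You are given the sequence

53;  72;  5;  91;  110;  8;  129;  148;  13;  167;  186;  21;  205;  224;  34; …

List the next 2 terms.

243, 262

Positions follow the repeating pattern AAB; grouping by letter gives 2 tracks.
Track A is 53, 72, 91, 110, 129, 148, 167, 186, 205, 224, which is linear: a_n = 34 + 19·n.
Track B is 5, 8, 13, 21, 34, which is a Fibonacci-like recurrence a_n = a_{n-1} + a_{n-2}.
Position 16 falls in track A as its term 11, giving 243.
Term 17 comes from track A (its 12th entry): 262.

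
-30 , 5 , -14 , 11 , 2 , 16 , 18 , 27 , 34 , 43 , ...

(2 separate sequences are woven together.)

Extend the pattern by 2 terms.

50, 70

Odd-indexed and even-indexed terms follow separate rules.
Track A: -30, -14, 2, 18, 34 — arithmetic with common difference +16.
Track B: 5, 11, 16, 27, 43 — Fibonacci-style (each term is the sum of the two before it).
Term 11 comes from track A (its 6th entry): 50.
Position 12 falls in track B as its term 6, giving 70.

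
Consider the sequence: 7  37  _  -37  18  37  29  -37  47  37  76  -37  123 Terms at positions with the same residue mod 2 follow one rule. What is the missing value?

11

Taking every 2nd term gives 2 separate tracks.
Subsequence A = 7, ?, 18, 29, 47, 76, 123: each term equals the sum of the previous two.
Subsequence B = 37, -37, 37, -37, 37, -37: oscillating between 37 and -37.
So the missing entry in subsequence A is 11.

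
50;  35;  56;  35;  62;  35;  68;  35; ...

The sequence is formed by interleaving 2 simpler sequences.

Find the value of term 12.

35

Positions 1, 3, 5, … form one subsequence and positions 2, 4, 6, … form another.
Track A: 50, 56, 62, 68 — arithmetic, step +6.
Track B: 35, 35, 35, 35 — the constant sequence 35.
Term 12 comes from track B (its 6th entry): 35.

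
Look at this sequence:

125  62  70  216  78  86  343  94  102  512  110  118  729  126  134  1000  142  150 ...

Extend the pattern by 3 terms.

1331, 158, 166

Reading positions in blocks of 3 reveals the pattern ABB — 2 tracks woven together.
Subsequence A = 125, 216, 343, 512, 729, 1000: the cubes 5³, 6³, 7³, ….
Subsequence B = 62, 70, 78, 86, 94, 102, 110, 118, 126, 134, 142, 150: linear: a_n = 54 + 8·n.
The 19th slot belongs to subsequence A; its 7th term is 1331.
Term 20 comes from subsequence B (its 13th entry): 158.
Term 21 comes from subsequence B (its 14th entry): 166.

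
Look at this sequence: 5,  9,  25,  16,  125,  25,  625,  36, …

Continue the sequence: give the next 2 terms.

Positions 1, 3, 5, … form one subsequence and positions 2, 4, 6, … form another.
Stream A = 5, 25, 125, 625: powers 5^1, 5^2, 5^3, ….
Stream B = 9, 16, 25, 36: the squares 3², 4², 5², ….
Term 9 comes from stream A (its 5th entry): 3125.
The 10th slot belongs to stream B; its 5th term is 49.

3125, 49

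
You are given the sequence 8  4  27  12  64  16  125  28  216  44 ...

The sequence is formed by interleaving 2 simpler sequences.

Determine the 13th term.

The terms cycle through 2 interleaved subsequences.
Track A: 8, 27, 64, 125, 216 (the cubes 2³, 3³, 4³, …).
Track B: 4, 12, 16, 28, 44 (a Fibonacci-like recurrence a_n = a_{n-1} + a_{n-2}).
Position 13 → track A, term 7 = 512.

512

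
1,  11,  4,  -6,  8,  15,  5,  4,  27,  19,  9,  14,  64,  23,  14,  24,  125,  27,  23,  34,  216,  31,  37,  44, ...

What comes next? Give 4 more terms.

Read the sequence 4 terms at a time; column i is its own pattern.
Subsequence A = 1, 8, 27, 64, 125, 216: perfect cubes starting at 1³.
Subsequence B = 11, 15, 19, 23, 27, 31: linear: a_n = 7 + 4·n.
Subsequence C = 4, 5, 9, 14, 23, 37: Fibonacci-style (each term is the sum of the two before it).
Subsequence D = -6, 4, 14, 24, 34, 44: arithmetic with common difference +10.
The 25th slot belongs to subsequence A; its 7th term is 343.
Term 26 comes from subsequence B (its 7th entry): 35.
Position 27 → subsequence C, term 7 = 60.
The 28th slot belongs to subsequence D; its 7th term is 54.

343, 35, 60, 54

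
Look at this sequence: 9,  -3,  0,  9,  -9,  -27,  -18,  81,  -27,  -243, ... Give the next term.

-36

Odd-indexed and even-indexed terms follow separate rules.
Track A: 9, 0, -9, -18, -27. Arithmetic, step −9.
Track B: -3, 9, -27, 81, -243. Geometric with ratio -3.
Position 11 falls in track A as its term 6, giving -36.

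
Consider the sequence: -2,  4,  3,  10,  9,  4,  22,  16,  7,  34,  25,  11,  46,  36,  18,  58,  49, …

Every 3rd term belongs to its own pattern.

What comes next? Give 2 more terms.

Read the sequence 3 terms at a time; column i is its own pattern.
Stream A: -2, 10, 22, 34, 46, 58. Adding 12 each time.
Stream B: 4, 9, 16, 25, 36, 49. Consecutive squares n² from n = 2.
Stream C: 3, 4, 7, 11, 18. Fibonacci-style (each term is the sum of the two before it).
The 18th slot belongs to stream C; its 6th term is 29.
Position 19 → stream A, term 7 = 70.

29, 70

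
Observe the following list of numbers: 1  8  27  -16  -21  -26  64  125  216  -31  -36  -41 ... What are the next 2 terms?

Reading positions in blocks of 6 reveals the pattern AAABBB — 2 tracks woven together.
Stream A: 1, 8, 27, 64, 125, 216 — consecutive cubes n³ from n = 1.
Stream B: -16, -21, -26, -31, -36, -41 — arithmetic with common difference −5.
Term 13 comes from stream A (its 7th entry): 343.
The 14th slot belongs to stream A; its 8th term is 512.

343, 512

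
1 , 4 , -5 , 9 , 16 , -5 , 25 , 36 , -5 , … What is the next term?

49

Reading positions in blocks of 3 reveals the pattern AAB — 2 tracks woven together.
Track A: 1, 4, 9, 16, 25, 36 (the squares 1², 2², 3², …).
Track B: -5, -5, -5 (constant -5).
Position 10 falls in track A as its term 7, giving 49.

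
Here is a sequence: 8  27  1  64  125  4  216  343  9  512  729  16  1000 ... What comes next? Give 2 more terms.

Positions follow the repeating pattern AAB; grouping by letter gives 2 tracks.
Track A: 8, 27, 64, 125, 216, 343, 512, 729, 1000. The cubes 2³, 3³, 4³, ….
Track B: 1, 4, 9, 16. Consecutive squares n² from n = 1.
Position 14 falls in track A as its term 10, giving 1331.
Position 15 falls in track B as its term 5, giving 25.

1331, 25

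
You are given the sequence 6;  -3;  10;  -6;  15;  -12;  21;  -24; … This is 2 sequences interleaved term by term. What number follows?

Taking every 2nd term gives 2 separate tracks.
Track A: 6, 10, 15, 21. Triangular numbers starting at T_3.
Track B: -3, -6, -12, -24. Geometric, ×2 each step.
Position 9 → track A, term 5 = 28.

28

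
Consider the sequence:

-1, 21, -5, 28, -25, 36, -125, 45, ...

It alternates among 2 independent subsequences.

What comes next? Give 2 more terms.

Positions 1, 3, 5, … form one subsequence and positions 2, 4, 6, … form another.
Subsequence A: -1, -5, -25, -125. Multiplying by 5 each time.
Subsequence B: 21, 28, 36, 45. Triangular numbers starting at T_6.
Position 9 falls in subsequence A as its term 5, giving -625.
Position 10 → subsequence B, term 5 = 55.

-625, 55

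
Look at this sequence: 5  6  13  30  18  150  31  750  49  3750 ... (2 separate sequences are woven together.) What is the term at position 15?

209

Positions 1, 3, 5, … form one subsequence and positions 2, 4, 6, … form another.
Track A: 5, 13, 18, 31, 49 (a Fibonacci-like recurrence a_n = a_{n-1} + a_{n-2}).
Track B: 6, 30, 150, 750, 3750 (geometric, ×5 each step).
Position 15 falls in track A as its term 8, giving 209.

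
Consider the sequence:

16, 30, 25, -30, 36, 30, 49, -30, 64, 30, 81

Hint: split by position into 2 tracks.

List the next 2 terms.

-30, 100

Positions 1, 3, 5, … form one subsequence and positions 2, 4, 6, … form another.
Stream A is 16, 25, 36, 49, 64, 81, which is consecutive squares n² from n = 4.
Stream B is 30, -30, 30, -30, 30, which is the oscillation 30·(−1)^(n+1).
Position 12 → stream B, term 6 = -30.
Position 13 falls in stream A as its term 7, giving 100.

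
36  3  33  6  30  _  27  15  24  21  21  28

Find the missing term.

Positions 1, 3, 5, … form one subsequence and positions 2, 4, 6, … form another.
Stream A is 36, 33, 30, 27, 24, 21, which is subtracting 3 each time.
Stream B is 3, 6, ?, 15, 21, 28, which is the triangular numbers T_2, T_3, ….
Filling stream B at index 3 by its rule yields 10.

10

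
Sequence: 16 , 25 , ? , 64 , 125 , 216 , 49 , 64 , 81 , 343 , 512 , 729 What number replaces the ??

The slot pattern repeats as AAABBB (period 6), so there are 2 interleaved tracks.
Track A: 16, 25, ?, 49, 64, 81 — the squares 4², 5², 6², ….
Track B: 64, 125, 216, 343, 512, 729 — perfect cubes starting at 4³.
So the missing entry in track A is 36.

36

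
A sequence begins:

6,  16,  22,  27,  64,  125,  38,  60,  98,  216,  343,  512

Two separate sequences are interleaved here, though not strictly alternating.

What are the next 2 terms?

The slot pattern repeats as AAABBB (period 6), so there are 2 interleaved tracks.
Track A = 6, 16, 22, 38, 60, 98: each term equals the sum of the previous two.
Track B = 27, 64, 125, 216, 343, 512: consecutive cubes n³ from n = 3.
Term 13 comes from track A (its 7th entry): 158.
Position 14 → track A, term 8 = 256.

158, 256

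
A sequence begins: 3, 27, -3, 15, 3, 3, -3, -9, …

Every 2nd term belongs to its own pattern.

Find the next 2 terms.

3, -21

The terms cycle through 2 interleaved subsequences.
Track A = 3, -3, 3, -3: the oscillation 3·(−1)^(n+1).
Track B = 27, 15, 3, -9: subtracting 12 each time.
Position 9 → track A, term 5 = 3.
Position 10 falls in track B as its term 5, giving -21.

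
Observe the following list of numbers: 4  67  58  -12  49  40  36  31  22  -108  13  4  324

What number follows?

Reading positions in blocks of 3 reveals the pattern ABB — 2 tracks woven together.
Subsequence A: 4, -12, 36, -108, 324 (geometric with ratio -3).
Subsequence B: 67, 58, 49, 40, 31, 22, 13, 4 (subtracting 9 each time).
Position 14 → subsequence B, term 9 = -5.

-5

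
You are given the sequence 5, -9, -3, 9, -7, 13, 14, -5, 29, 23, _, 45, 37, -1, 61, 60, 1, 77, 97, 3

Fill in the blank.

Taking every 3rd term gives 3 separate tracks.
Subsequence A = 5, 9, 14, 23, 37, 60, 97: Fibonacci-style (each term is the sum of the two before it).
Subsequence B = -9, -7, -5, ?, -1, 1, 3: arithmetic with common difference +2.
Subsequence C = -3, 13, 29, 45, 61, 77: arithmetic, step +16.
So the missing entry in subsequence B is -3.

-3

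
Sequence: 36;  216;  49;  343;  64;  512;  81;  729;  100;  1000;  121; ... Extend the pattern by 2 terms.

1331, 144

The terms cycle through 2 interleaved subsequences.
Track A: 36, 49, 64, 81, 100, 121 — perfect squares starting at 6².
Track B: 216, 343, 512, 729, 1000 — perfect cubes starting at 6³.
Position 12 → track B, term 6 = 1331.
Position 13 → track A, term 7 = 144.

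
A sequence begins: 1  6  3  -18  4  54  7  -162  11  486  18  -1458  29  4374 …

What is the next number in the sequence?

Taking every 2nd term gives 2 separate tracks.
Subsequence A = 1, 3, 4, 7, 11, 18, 29: each term equals the sum of the previous two.
Subsequence B = 6, -18, 54, -162, 486, -1458, 4374: a geometric progression (common ratio -3).
Position 15 → subsequence A, term 8 = 47.

47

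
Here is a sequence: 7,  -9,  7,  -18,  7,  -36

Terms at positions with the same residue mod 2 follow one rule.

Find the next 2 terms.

Odd-indexed and even-indexed terms follow separate rules.
Track A: 7, 7, 7 (constant 7).
Track B: -9, -18, -36 (multiplying by 2 each time).
Term 7 comes from track A (its 4th entry): 7.
The 8th slot belongs to track B; its 4th term is -72.

7, -72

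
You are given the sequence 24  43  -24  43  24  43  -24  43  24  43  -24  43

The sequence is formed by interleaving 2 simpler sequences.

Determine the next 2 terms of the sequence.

Split by position mod 2 into 2 tracks.
Subsequence A = 24, -24, 24, -24, 24, -24: oscillating between 24 and -24.
Subsequence B = 43, 43, 43, 43, 43, 43: always 43.
The 13th slot belongs to subsequence A; its 7th term is 24.
Term 14 comes from subsequence B (its 7th entry): 43.

24, 43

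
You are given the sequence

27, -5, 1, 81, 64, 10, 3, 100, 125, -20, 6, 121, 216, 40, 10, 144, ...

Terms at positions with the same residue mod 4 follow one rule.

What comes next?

343

Split by position mod 4: positions 1, 5, 9, … form one track, and each other residue class forms its own.
Track A: 27, 64, 125, 216 — consecutive cubes n³ from n = 3.
Track B: -5, 10, -20, 40 — a geometric progression (common ratio -2).
Track C: 1, 3, 6, 10 — triangular numbers n(n+1)/2 for n = 1, 2, ….
Track D: 81, 100, 121, 144 — the squares 9², 10², 11², ….
Term 17 comes from track A (its 5th entry): 343.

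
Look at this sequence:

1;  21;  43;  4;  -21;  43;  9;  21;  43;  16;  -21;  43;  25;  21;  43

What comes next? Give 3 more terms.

36, -21, 43

The terms cycle through 3 interleaved subsequences.
Track A is 1, 4, 9, 16, 25, which is consecutive squares n² from n = 1.
Track B is 21, -21, 21, -21, 21, which is the oscillation 21·(−1)^(n+1).
Track C is 43, 43, 43, 43, 43, which is always 43.
Term 16 comes from track A (its 6th entry): 36.
The 17th slot belongs to track B; its 6th term is -21.
Position 18 → track C, term 6 = 43.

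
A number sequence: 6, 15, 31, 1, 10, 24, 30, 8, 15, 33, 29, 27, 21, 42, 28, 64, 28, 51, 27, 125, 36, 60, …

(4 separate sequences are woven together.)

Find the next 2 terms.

Read the sequence 4 terms at a time; column i is its own pattern.
Track A = 6, 10, 15, 21, 28, 36: the triangular numbers T_3, T_4, ….
Track B = 15, 24, 33, 42, 51, 60: arithmetic with common difference +9.
Track C = 31, 30, 29, 28, 27: linear: a_n = 32 − n.
Track D = 1, 8, 27, 64, 125: consecutive cubes n³ from n = 1.
Position 23 → track C, term 6 = 26.
Position 24 falls in track D as its term 6, giving 216.

26, 216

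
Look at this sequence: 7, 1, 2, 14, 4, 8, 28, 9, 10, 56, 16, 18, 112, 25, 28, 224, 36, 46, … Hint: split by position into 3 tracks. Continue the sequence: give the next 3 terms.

Read the sequence 3 terms at a time; column i is its own pattern.
Stream A: 7, 14, 28, 56, 112, 224 (a geometric progression (common ratio 2)).
Stream B: 1, 4, 9, 16, 25, 36 (perfect squares starting at 1²).
Stream C: 2, 8, 10, 18, 28, 46 (each term equals the sum of the previous two).
Position 19 → stream A, term 7 = 448.
Position 20 falls in stream B as its term 7, giving 49.
The 21st slot belongs to stream C; its 7th term is 74.

448, 49, 74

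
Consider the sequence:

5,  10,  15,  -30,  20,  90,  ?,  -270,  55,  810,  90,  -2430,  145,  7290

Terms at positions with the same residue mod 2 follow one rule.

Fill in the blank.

The terms cycle through 2 interleaved subsequences.
Subsequence A: 5, 15, 20, ?, 55, 90, 145 (a Fibonacci-like recurrence a_n = a_{n-1} + a_{n-2}).
Subsequence B: 10, -30, 90, -270, 810, -2430, 7290 (geometric with ratio -3).
Filling subsequence A at index 4 by its rule yields 35.

35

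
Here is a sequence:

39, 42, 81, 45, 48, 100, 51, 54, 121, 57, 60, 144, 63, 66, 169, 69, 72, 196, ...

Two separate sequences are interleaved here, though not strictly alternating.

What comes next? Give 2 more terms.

Reading positions in blocks of 3 reveals the pattern AAB — 2 tracks woven together.
Subsequence A = 39, 42, 45, 48, 51, 54, 57, 60, 63, 66, 69, 72: adding 3 each time.
Subsequence B = 81, 100, 121, 144, 169, 196: consecutive squares n² from n = 9.
Term 19 comes from subsequence A (its 13th entry): 75.
The 20th slot belongs to subsequence A; its 14th term is 78.

75, 78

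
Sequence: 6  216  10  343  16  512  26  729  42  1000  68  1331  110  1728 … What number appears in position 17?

288

The terms cycle through 2 interleaved subsequences.
Track A is 6, 10, 16, 26, 42, 68, 110, which is a Fibonacci-like recurrence a_n = a_{n-1} + a_{n-2}.
Track B is 216, 343, 512, 729, 1000, 1331, 1728, which is the cubes 6³, 7³, 8³, ….
Term 17 comes from track A (its 9th entry): 288.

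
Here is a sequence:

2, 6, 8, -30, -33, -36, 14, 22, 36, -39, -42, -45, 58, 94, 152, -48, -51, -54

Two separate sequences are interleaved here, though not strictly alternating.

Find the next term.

246

Positions follow the repeating pattern AAABBB; grouping by letter gives 2 tracks.
Track A is 2, 6, 8, 14, 22, 36, 58, 94, 152, which is a Fibonacci-like recurrence a_n = a_{n-1} + a_{n-2}.
Track B is -30, -33, -36, -39, -42, -45, -48, -51, -54, which is arithmetic, step −3.
Position 19 falls in track A as its term 10, giving 246.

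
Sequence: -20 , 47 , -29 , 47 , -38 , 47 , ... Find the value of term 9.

-56

Split by position mod 2 into 2 tracks.
Subsequence A: -20, -29, -38. Arithmetic with common difference −9.
Subsequence B: 47, 47, 47. Constant 47.
Term 9 comes from subsequence A (its 5th entry): -56.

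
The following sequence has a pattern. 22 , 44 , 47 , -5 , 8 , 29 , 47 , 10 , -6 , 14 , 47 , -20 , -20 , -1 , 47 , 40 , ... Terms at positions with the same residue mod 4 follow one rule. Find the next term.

Read the sequence 4 terms at a time; column i is its own pattern.
Track A = 22, 8, -6, -20: subtracting 14 each time.
Track B = 44, 29, 14, -1: subtracting 15 each time.
Track C = 47, 47, 47, 47: always 47.
Track D = -5, 10, -20, 40: multiplying by -2 each time.
The 17th slot belongs to track A; its 5th term is -34.

-34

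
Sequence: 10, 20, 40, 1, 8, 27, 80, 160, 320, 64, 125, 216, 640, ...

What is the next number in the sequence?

1280

The slot pattern repeats as AAABBB (period 6), so there are 2 interleaved tracks.
Stream A: 10, 20, 40, 80, 160, 320, 640. Multiplying by 2 each time.
Stream B: 1, 8, 27, 64, 125, 216. The cubes 1³, 2³, 3³, ….
Position 14 → stream A, term 8 = 1280.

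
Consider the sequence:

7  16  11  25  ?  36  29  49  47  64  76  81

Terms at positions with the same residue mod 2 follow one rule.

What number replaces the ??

Split by position mod 2 into 2 tracks.
Track A: 7, 11, ?, 29, 47, 76 — each term equals the sum of the previous two.
Track B: 16, 25, 36, 49, 64, 81 — consecutive squares n² from n = 4.
Filling track A at index 3 by its rule yields 18.

18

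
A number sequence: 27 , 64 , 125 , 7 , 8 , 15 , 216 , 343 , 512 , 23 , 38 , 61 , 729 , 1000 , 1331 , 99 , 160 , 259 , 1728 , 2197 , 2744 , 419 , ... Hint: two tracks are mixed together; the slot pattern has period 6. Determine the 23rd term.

678

The slot pattern repeats as AAABBB (period 6), so there are 2 interleaved tracks.
Stream A is 27, 64, 125, 216, 343, 512, 729, 1000, 1331, 1728, 2197, 2744, which is perfect cubes starting at 3³.
Stream B is 7, 8, 15, 23, 38, 61, 99, 160, 259, 419, which is each term equals the sum of the previous two.
Position 23 → stream B, term 11 = 678.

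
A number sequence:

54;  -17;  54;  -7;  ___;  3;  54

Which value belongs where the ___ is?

Split by position mod 2 into 2 tracks.
Track A = 54, 54, ?, 54: constant 54.
Track B = -17, -7, 3: linear: a_n = -27 + 10·n.
The gap is track A's term 3; the rule gives 54.

54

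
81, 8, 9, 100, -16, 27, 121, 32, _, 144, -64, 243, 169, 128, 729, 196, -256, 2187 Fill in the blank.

81

The terms cycle through 3 interleaved subsequences.
Track A: 81, 100, 121, 144, 169, 196 — consecutive squares n² from n = 9.
Track B: 8, -16, 32, -64, 128, -256 — geometric, ×-2 each step.
Track C: 9, 27, ?, 243, 729, 2187 — powers of 3.
The gap is track C's term 3; the rule gives 81.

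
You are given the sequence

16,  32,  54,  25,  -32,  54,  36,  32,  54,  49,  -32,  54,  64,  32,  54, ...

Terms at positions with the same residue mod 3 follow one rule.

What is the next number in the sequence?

Split by position mod 3: positions 1, 4, 7, … form one track, and each other residue class forms its own.
Track A: 16, 25, 36, 49, 64 (the squares 4², 5², 6², …).
Track B: 32, -32, 32, -32, 32 (the oscillation 32·(−1)^(n+1)).
Track C: 54, 54, 54, 54, 54 (always 54).
Position 16 falls in track A as its term 6, giving 81.

81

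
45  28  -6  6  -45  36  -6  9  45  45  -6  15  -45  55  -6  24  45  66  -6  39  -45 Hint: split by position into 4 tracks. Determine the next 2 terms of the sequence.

Taking every 4th term gives 4 separate tracks.
Subsequence A is 45, -45, 45, -45, 45, -45, which is alternating ±45.
Subsequence B is 28, 36, 45, 55, 66, which is triangular numbers starting at T_7.
Subsequence C is -6, -6, -6, -6, -6, which is constant -6.
Subsequence D is 6, 9, 15, 24, 39, which is a Fibonacci-like recurrence a_n = a_{n-1} + a_{n-2}.
Position 22 → subsequence B, term 6 = 78.
Position 23 → subsequence C, term 6 = -6.

78, -6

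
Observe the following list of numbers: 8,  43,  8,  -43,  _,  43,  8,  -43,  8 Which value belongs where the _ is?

Odd-indexed and even-indexed terms follow separate rules.
Subsequence A: 8, 8, ?, 8, 8 (constant 8).
Subsequence B: 43, -43, 43, -43 (oscillating between 43 and -43).
So the missing entry in subsequence A is 8.

8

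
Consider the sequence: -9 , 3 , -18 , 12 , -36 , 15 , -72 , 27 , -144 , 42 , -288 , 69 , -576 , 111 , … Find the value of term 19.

Taking every 2nd term gives 2 separate tracks.
Track A: -9, -18, -36, -72, -144, -288, -576. Multiplying by 2 each time.
Track B: 3, 12, 15, 27, 42, 69, 111. A Fibonacci-like recurrence a_n = a_{n-1} + a_{n-2}.
Position 19 → track A, term 10 = -4608.

-4608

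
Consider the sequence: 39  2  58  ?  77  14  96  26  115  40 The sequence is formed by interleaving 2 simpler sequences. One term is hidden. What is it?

The terms cycle through 2 interleaved subsequences.
Track A = 39, 58, 77, 96, 115: arithmetic with common difference +19.
Track B = 2, ?, 14, 26, 40: Fibonacci-style (each term is the sum of the two before it).
Track B's pattern makes the blank 12.

12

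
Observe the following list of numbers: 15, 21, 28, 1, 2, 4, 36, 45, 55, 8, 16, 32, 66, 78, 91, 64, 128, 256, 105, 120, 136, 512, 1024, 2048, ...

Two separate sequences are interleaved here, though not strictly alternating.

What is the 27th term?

190

Positions follow the repeating pattern AAABBB; grouping by letter gives 2 tracks.
Subsequence A: 15, 21, 28, 36, 45, 55, 66, 78, 91, 105, 120, 136 — the triangular numbers T_5, T_6, ….
Subsequence B: 1, 2, 4, 8, 16, 32, 64, 128, 256, 512, 1024, 2048 — powers 2^0, 2^1, 2^2, ….
The 27th slot belongs to subsequence A; its 15th term is 190.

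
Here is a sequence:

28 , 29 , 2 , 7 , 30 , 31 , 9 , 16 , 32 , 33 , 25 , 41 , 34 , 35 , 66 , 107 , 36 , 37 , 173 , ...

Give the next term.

The slot pattern repeats as AABB (period 4), so there are 2 interleaved tracks.
Track A: 28, 29, 30, 31, 32, 33, 34, 35, 36, 37. Arithmetic with common difference +1.
Track B: 2, 7, 9, 16, 25, 41, 66, 107, 173. Fibonacci-style (each term is the sum of the two before it).
Position 20 falls in track B as its term 10, giving 280.

280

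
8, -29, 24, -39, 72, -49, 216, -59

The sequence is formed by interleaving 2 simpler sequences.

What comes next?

Positions 1, 3, 5, … form one subsequence and positions 2, 4, 6, … form another.
Subsequence A = 8, 24, 72, 216: geometric with ratio 3.
Subsequence B = -29, -39, -49, -59: arithmetic with common difference −10.
Term 9 comes from subsequence A (its 5th entry): 648.

648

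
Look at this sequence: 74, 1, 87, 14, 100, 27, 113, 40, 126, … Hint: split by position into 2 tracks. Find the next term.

53

Split by position mod 2 into 2 tracks.
Track A: 74, 87, 100, 113, 126 — arithmetic with common difference +13.
Track B: 1, 14, 27, 40 — adding 13 each time.
Position 10 → track B, term 5 = 53.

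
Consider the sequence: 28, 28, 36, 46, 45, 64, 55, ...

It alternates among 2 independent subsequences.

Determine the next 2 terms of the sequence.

82, 66

Positions 1, 3, 5, … form one subsequence and positions 2, 4, 6, … form another.
Track A: 28, 36, 45, 55 (triangular numbers n(n+1)/2 for n = 7, 8, …).
Track B: 28, 46, 64 (linear: a_n = 10 + 18·n).
Position 8 falls in track B as its term 4, giving 82.
Position 9 → track A, term 5 = 66.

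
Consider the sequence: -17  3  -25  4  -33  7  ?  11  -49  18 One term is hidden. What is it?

The terms cycle through 2 interleaved subsequences.
Track A = -17, -25, -33, ?, -49: arithmetic with common difference −8.
Track B = 3, 4, 7, 11, 18: a Fibonacci-like recurrence a_n = a_{n-1} + a_{n-2}.
Track A's pattern makes the blank -41.

-41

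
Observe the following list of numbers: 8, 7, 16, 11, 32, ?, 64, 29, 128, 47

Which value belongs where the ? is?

18

Taking every 2nd term gives 2 separate tracks.
Track A: 8, 16, 32, 64, 128. Successive powers of 2.
Track B: 7, 11, ?, 29, 47. Fibonacci-style (each term is the sum of the two before it).
Track B's pattern makes the blank 18.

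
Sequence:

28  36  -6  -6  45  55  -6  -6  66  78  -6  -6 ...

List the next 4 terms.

91, 105, -6, -6

Positions follow the repeating pattern AABB; grouping by letter gives 2 tracks.
Track A: 28, 36, 45, 55, 66, 78 — triangular numbers starting at T_7.
Track B: -6, -6, -6, -6, -6, -6 — always -6.
Position 13 → track A, term 7 = 91.
The 14th slot belongs to track A; its 8th term is 105.
Position 15 → track B, term 7 = -6.
The 16th slot belongs to track B; its 8th term is -6.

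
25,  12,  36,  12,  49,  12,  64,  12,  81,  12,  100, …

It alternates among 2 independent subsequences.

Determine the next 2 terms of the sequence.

12, 121

The terms cycle through 2 interleaved subsequences.
Subsequence A: 25, 36, 49, 64, 81, 100 — the squares 5², 6², 7², ….
Subsequence B: 12, 12, 12, 12, 12 — constant 12.
The 12th slot belongs to subsequence B; its 6th term is 12.
The 13th slot belongs to subsequence A; its 7th term is 121.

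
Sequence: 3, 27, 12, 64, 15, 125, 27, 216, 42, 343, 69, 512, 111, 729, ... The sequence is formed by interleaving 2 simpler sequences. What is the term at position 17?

Split by position mod 2 into 2 tracks.
Subsequence A: 3, 12, 15, 27, 42, 69, 111 (each term equals the sum of the previous two).
Subsequence B: 27, 64, 125, 216, 343, 512, 729 (consecutive cubes n³ from n = 3).
Position 17 falls in subsequence A as its term 9, giving 291.

291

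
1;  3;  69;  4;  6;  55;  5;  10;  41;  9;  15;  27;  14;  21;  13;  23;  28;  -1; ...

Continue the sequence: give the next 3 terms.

37, 36, -15

Split by position mod 3: positions 1, 4, 7, … form one track, and each other residue class forms its own.
Subsequence A: 1, 4, 5, 9, 14, 23. Fibonacci-style (each term is the sum of the two before it).
Subsequence B: 3, 6, 10, 15, 21, 28. Triangular numbers starting at T_2.
Subsequence C: 69, 55, 41, 27, 13, -1. Linear: a_n = 83 − 14·n.
Position 19 falls in subsequence A as its term 7, giving 37.
The 20th slot belongs to subsequence B; its 7th term is 36.
Term 21 comes from subsequence C (its 7th entry): -15.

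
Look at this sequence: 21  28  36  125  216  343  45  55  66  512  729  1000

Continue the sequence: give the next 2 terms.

Reading positions in blocks of 6 reveals the pattern AAABBB — 2 tracks woven together.
Track A: 21, 28, 36, 45, 55, 66 — triangular numbers starting at T_6.
Track B: 125, 216, 343, 512, 729, 1000 — the cubes 5³, 6³, 7³, ….
Position 13 falls in track A as its term 7, giving 78.
The 14th slot belongs to track A; its 8th term is 91.

78, 91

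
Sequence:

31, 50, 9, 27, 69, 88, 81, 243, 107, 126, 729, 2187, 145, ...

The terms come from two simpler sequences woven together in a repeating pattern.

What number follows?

164

Reading positions in blocks of 4 reveals the pattern AABB — 2 tracks woven together.
Track A: 31, 50, 69, 88, 107, 126, 145 (adding 19 each time).
Track B: 9, 27, 81, 243, 729, 2187 (powers 3^2, 3^3, 3^4, …).
Position 14 falls in track A as its term 8, giving 164.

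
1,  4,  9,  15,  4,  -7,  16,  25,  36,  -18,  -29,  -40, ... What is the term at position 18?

Reading positions in blocks of 6 reveals the pattern AAABBB — 2 tracks woven together.
Track A = 1, 4, 9, 16, 25, 36: consecutive squares n² from n = 1.
Track B = 15, 4, -7, -18, -29, -40: linear: a_n = 26 − 11·n.
Term 18 comes from track B (its 9th entry): -73.

-73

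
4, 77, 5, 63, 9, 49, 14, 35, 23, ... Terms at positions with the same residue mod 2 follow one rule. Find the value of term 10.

21

Split by position mod 2 into 2 tracks.
Stream A: 4, 5, 9, 14, 23 — Fibonacci-style (each term is the sum of the two before it).
Stream B: 77, 63, 49, 35 — arithmetic, step −14.
Position 10 → stream B, term 5 = 21.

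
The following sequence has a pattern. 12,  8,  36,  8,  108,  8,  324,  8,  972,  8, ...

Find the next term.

Split by position mod 2 into 2 tracks.
Stream A: 12, 36, 108, 324, 972. A geometric progression (common ratio 3).
Stream B: 8, 8, 8, 8, 8. Always 8.
Position 11 falls in stream A as its term 6, giving 2916.

2916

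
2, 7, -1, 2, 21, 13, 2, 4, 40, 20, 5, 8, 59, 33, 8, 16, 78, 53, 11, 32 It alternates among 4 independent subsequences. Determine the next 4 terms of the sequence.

97, 86, 14, 64

Read the sequence 4 terms at a time; column i is its own pattern.
Subsequence A: 2, 21, 40, 59, 78 (linear: a_n = -17 + 19·n).
Subsequence B: 7, 13, 20, 33, 53 (Fibonacci-style (each term is the sum of the two before it)).
Subsequence C: -1, 2, 5, 8, 11 (arithmetic with common difference +3).
Subsequence D: 2, 4, 8, 16, 32 (powers 2^1, 2^2, 2^3, …).
Term 21 comes from subsequence A (its 6th entry): 97.
The 22nd slot belongs to subsequence B; its 6th term is 86.
The 23rd slot belongs to subsequence C; its 6th term is 14.
Position 24 → subsequence D, term 6 = 64.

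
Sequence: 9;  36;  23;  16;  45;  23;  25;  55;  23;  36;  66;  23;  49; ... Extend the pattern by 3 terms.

78, 23, 64

Read the sequence 3 terms at a time; column i is its own pattern.
Subsequence A: 9, 16, 25, 36, 49 — consecutive squares n² from n = 3.
Subsequence B: 36, 45, 55, 66 — triangular numbers n(n+1)/2 for n = 8, 9, ….
Subsequence C: 23, 23, 23, 23 — the constant sequence 23.
Term 14 comes from subsequence B (its 5th entry): 78.
Position 15 falls in subsequence C as its term 5, giving 23.
The 16th slot belongs to subsequence A; its 6th term is 64.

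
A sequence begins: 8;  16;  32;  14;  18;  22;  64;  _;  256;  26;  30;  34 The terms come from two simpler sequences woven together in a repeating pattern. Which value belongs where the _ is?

128

The slot pattern repeats as AAABBB (period 6), so there are 2 interleaved tracks.
Track A = 8, 16, 32, 64, ?, 256: successive powers of 2.
Track B = 14, 18, 22, 26, 30, 34: arithmetic with common difference +4.
So the missing entry in track A is 128.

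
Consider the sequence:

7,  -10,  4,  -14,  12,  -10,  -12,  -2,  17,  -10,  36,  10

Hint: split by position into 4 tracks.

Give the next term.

Read the sequence 4 terms at a time; column i is its own pattern.
Track A is 7, 12, 17, which is arithmetic, step +5.
Track B is -10, -10, -10, which is constant -10.
Track C is 4, -12, 36, which is geometric, ×-3 each step.
Track D is -14, -2, 10, which is adding 12 each time.
Term 13 comes from track A (its 4th entry): 22.

22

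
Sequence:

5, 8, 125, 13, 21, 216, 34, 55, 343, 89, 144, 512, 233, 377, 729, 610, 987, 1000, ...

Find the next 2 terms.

1597, 2584

The slot pattern repeats as AAB (period 3), so there are 2 interleaved tracks.
Track A = 5, 8, 13, 21, 34, 55, 89, 144, 233, 377, 610, 987: each term equals the sum of the previous two.
Track B = 125, 216, 343, 512, 729, 1000: consecutive cubes n³ from n = 5.
The 19th slot belongs to track A; its 13th term is 1597.
Position 20 falls in track A as its term 14, giving 2584.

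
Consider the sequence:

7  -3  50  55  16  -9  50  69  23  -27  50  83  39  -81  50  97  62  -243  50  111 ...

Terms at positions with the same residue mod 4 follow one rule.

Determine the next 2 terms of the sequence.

101, -729

Read the sequence 4 terms at a time; column i is its own pattern.
Track A = 7, 16, 23, 39, 62: each term equals the sum of the previous two.
Track B = -3, -9, -27, -81, -243: geometric, ×3 each step.
Track C = 50, 50, 50, 50, 50: always 50.
Track D = 55, 69, 83, 97, 111: arithmetic, step +14.
Position 21 → track A, term 6 = 101.
Position 22 → track B, term 6 = -729.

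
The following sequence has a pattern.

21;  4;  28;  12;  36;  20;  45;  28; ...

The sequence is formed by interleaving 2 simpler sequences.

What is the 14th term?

Odd-indexed and even-indexed terms follow separate rules.
Stream A: 21, 28, 36, 45. Triangular numbers starting at T_6.
Stream B: 4, 12, 20, 28. Linear: a_n = -4 + 8·n.
The 14th slot belongs to stream B; its 7th term is 52.

52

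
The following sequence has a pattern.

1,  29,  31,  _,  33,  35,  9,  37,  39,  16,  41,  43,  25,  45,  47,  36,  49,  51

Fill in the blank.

The slot pattern repeats as ABB (period 3), so there are 2 interleaved tracks.
Subsequence A is 1, ?, 9, 16, 25, 36, which is consecutive squares n² from n = 1.
Subsequence B is 29, 31, 33, 35, 37, 39, 41, 43, 45, 47, 49, 51, which is arithmetic with common difference +2.
The gap is subsequence A's term 2; the rule gives 4.

4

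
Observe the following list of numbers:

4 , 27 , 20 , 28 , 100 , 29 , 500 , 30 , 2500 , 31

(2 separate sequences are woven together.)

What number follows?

Positions 1, 3, 5, … form one subsequence and positions 2, 4, 6, … form another.
Track A: 4, 20, 100, 500, 2500 (geometric, ×5 each step).
Track B: 27, 28, 29, 30, 31 (arithmetic, step +1).
Position 11 falls in track A as its term 6, giving 12500.

12500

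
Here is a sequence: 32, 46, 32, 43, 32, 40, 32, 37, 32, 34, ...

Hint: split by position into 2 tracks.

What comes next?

32

Taking every 2nd term gives 2 separate tracks.
Track A: 32, 32, 32, 32, 32. The constant sequence 32.
Track B: 46, 43, 40, 37, 34. Arithmetic, step −3.
The 11th slot belongs to track A; its 6th term is 32.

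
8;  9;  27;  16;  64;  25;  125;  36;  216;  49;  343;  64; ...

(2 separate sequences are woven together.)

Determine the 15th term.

Taking every 2nd term gives 2 separate tracks.
Stream A: 8, 27, 64, 125, 216, 343. Consecutive cubes n³ from n = 2.
Stream B: 9, 16, 25, 36, 49, 64. Perfect squares starting at 3².
The 15th slot belongs to stream A; its 8th term is 729.

729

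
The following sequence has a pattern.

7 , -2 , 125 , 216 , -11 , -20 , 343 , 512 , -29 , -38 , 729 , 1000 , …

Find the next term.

-47

Reading positions in blocks of 4 reveals the pattern AABB — 2 tracks woven together.
Subsequence A: 7, -2, -11, -20, -29, -38. Linear: a_n = 16 − 9·n.
Subsequence B: 125, 216, 343, 512, 729, 1000. The cubes 5³, 6³, 7³, ….
Position 13 falls in subsequence A as its term 7, giving -47.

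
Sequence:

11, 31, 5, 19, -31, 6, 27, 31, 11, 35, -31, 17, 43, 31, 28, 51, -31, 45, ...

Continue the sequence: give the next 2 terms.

59, 31

Taking every 3rd term gives 3 separate tracks.
Subsequence A: 11, 19, 27, 35, 43, 51 — adding 8 each time.
Subsequence B: 31, -31, 31, -31, 31, -31 — the oscillation 31·(−1)^(n+1).
Subsequence C: 5, 6, 11, 17, 28, 45 — Fibonacci-style (each term is the sum of the two before it).
The 19th slot belongs to subsequence A; its 7th term is 59.
Term 20 comes from subsequence B (its 7th entry): 31.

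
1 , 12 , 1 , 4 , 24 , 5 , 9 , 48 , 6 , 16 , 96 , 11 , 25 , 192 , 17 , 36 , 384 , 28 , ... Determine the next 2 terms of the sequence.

49, 768

Split by position mod 3: positions 1, 4, 7, … form one track, and each other residue class forms its own.
Stream A is 1, 4, 9, 16, 25, 36, which is consecutive squares n² from n = 1.
Stream B is 12, 24, 48, 96, 192, 384, which is multiplying by 2 each time.
Stream C is 1, 5, 6, 11, 17, 28, which is each term equals the sum of the previous two.
Term 19 comes from stream A (its 7th entry): 49.
Position 20 falls in stream B as its term 7, giving 768.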